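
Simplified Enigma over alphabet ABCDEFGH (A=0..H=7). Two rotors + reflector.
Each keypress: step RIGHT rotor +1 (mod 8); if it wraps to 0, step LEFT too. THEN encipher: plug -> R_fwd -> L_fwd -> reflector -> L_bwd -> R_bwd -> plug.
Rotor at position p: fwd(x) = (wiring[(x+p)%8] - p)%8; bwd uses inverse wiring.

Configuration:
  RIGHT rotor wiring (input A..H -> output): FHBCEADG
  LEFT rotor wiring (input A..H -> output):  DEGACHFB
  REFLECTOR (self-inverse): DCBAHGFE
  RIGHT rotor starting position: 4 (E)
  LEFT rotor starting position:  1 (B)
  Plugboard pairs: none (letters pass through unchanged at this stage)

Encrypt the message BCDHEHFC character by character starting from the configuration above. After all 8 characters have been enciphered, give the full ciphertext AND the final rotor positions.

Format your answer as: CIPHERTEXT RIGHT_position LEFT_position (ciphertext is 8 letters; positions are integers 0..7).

Answer: DEFBABGH 4 2

Derivation:
Char 1 ('B'): step: R->5, L=1; B->plug->B->R->G->L->A->refl->D->L'->A->R'->D->plug->D
Char 2 ('C'): step: R->6, L=1; C->plug->C->R->H->L->C->refl->B->L'->D->R'->E->plug->E
Char 3 ('D'): step: R->7, L=1; D->plug->D->R->C->L->H->refl->E->L'->F->R'->F->plug->F
Char 4 ('H'): step: R->0, L->2 (L advanced); H->plug->H->R->G->L->B->refl->C->L'->H->R'->B->plug->B
Char 5 ('E'): step: R->1, L=2; E->plug->E->R->H->L->C->refl->B->L'->G->R'->A->plug->A
Char 6 ('H'): step: R->2, L=2; H->plug->H->R->F->L->H->refl->E->L'->A->R'->B->plug->B
Char 7 ('F'): step: R->3, L=2; F->plug->F->R->C->L->A->refl->D->L'->E->R'->G->plug->G
Char 8 ('C'): step: R->4, L=2; C->plug->C->R->H->L->C->refl->B->L'->G->R'->H->plug->H
Final: ciphertext=DEFBABGH, RIGHT=4, LEFT=2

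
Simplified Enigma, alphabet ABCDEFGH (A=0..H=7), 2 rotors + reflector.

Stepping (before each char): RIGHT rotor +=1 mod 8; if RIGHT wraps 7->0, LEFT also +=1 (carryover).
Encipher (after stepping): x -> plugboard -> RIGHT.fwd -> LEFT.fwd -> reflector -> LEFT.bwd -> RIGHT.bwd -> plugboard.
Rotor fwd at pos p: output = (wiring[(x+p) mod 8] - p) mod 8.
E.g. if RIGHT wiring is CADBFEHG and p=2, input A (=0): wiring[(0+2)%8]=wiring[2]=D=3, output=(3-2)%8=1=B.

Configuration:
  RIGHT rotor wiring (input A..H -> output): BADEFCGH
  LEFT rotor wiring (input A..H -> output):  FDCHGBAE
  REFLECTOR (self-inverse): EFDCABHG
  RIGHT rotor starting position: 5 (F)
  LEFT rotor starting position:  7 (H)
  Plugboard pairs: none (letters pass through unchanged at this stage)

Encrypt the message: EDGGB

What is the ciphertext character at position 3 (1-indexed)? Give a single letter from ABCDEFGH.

Char 1 ('E'): step: R->6, L=7; E->plug->E->R->F->L->H->refl->G->L'->B->R'->B->plug->B
Char 2 ('D'): step: R->7, L=7; D->plug->D->R->E->L->A->refl->E->L'->C->R'->B->plug->B
Char 3 ('G'): step: R->0, L->0 (L advanced); G->plug->G->R->G->L->A->refl->E->L'->H->R'->H->plug->H

H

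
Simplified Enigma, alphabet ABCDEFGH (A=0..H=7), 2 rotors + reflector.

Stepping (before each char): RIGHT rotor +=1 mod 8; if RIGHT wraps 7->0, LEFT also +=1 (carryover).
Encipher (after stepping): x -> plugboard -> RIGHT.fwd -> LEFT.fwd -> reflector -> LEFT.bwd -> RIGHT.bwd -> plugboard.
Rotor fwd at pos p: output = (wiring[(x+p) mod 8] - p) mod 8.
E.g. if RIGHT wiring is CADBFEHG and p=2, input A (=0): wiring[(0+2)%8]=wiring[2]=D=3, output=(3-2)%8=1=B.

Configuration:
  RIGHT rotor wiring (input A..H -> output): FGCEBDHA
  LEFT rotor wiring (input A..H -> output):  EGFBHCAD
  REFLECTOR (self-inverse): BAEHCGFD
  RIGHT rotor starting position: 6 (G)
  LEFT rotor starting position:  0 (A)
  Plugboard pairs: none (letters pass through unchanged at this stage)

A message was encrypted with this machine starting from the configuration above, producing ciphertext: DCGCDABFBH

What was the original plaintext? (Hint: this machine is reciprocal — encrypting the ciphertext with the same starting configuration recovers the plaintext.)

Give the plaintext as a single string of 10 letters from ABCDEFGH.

Answer: BDAEFBHAAE

Derivation:
Char 1 ('D'): step: R->7, L=0; D->plug->D->R->D->L->B->refl->A->L'->G->R'->B->plug->B
Char 2 ('C'): step: R->0, L->1 (L advanced); C->plug->C->R->C->L->A->refl->B->L'->E->R'->D->plug->D
Char 3 ('G'): step: R->1, L=1; G->plug->G->R->H->L->D->refl->H->L'->F->R'->A->plug->A
Char 4 ('C'): step: R->2, L=1; C->plug->C->R->H->L->D->refl->H->L'->F->R'->E->plug->E
Char 5 ('D'): step: R->3, L=1; D->plug->D->R->E->L->B->refl->A->L'->C->R'->F->plug->F
Char 6 ('A'): step: R->4, L=1; A->plug->A->R->F->L->H->refl->D->L'->H->R'->B->plug->B
Char 7 ('B'): step: R->5, L=1; B->plug->B->R->C->L->A->refl->B->L'->E->R'->H->plug->H
Char 8 ('F'): step: R->6, L=1; F->plug->F->R->G->L->C->refl->E->L'->B->R'->A->plug->A
Char 9 ('B'): step: R->7, L=1; B->plug->B->R->G->L->C->refl->E->L'->B->R'->A->plug->A
Char 10 ('H'): step: R->0, L->2 (L advanced); H->plug->H->R->A->L->D->refl->H->L'->B->R'->E->plug->E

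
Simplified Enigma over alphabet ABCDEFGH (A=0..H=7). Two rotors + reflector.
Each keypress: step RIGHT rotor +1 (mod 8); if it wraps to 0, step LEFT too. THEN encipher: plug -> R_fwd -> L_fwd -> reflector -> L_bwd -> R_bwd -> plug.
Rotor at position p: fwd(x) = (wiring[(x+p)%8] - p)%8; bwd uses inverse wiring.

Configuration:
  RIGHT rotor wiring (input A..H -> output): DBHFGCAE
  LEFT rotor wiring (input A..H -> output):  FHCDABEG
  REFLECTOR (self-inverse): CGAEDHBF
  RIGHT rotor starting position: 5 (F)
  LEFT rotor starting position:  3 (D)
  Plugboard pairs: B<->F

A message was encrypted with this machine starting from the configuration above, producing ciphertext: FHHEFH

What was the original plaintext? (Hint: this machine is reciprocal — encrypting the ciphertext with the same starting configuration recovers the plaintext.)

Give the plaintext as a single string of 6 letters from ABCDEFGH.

Char 1 ('F'): step: R->6, L=3; F->plug->B->R->G->L->E->refl->D->L'->E->R'->H->plug->H
Char 2 ('H'): step: R->7, L=3; H->plug->H->R->B->L->F->refl->H->L'->H->R'->F->plug->B
Char 3 ('H'): step: R->0, L->4 (L advanced); H->plug->H->R->E->L->B->refl->G->L'->G->R'->E->plug->E
Char 4 ('E'): step: R->1, L=4; E->plug->E->R->B->L->F->refl->H->L'->H->R'->F->plug->B
Char 5 ('F'): step: R->2, L=4; F->plug->B->R->D->L->C->refl->A->L'->C->R'->F->plug->B
Char 6 ('H'): step: R->3, L=4; H->plug->H->R->E->L->B->refl->G->L'->G->R'->G->plug->G

Answer: HBEBBG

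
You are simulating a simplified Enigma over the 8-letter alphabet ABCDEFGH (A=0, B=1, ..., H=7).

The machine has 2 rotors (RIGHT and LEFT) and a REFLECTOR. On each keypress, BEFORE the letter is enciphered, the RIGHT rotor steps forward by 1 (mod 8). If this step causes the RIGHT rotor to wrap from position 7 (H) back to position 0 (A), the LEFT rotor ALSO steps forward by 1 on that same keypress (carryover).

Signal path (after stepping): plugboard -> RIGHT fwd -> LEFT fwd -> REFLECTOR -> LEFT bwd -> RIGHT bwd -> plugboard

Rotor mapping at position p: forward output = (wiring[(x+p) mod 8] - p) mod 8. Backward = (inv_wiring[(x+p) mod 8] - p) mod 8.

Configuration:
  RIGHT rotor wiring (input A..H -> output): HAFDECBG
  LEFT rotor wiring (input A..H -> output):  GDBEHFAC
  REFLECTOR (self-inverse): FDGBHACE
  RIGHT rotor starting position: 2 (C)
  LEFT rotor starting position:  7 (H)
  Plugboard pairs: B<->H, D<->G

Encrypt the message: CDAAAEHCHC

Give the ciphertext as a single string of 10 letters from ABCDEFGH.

Char 1 ('C'): step: R->3, L=7; C->plug->C->R->H->L->B->refl->D->L'->A->R'->A->plug->A
Char 2 ('D'): step: R->4, L=7; D->plug->G->R->B->L->H->refl->E->L'->C->R'->D->plug->G
Char 3 ('A'): step: R->5, L=7; A->plug->A->R->F->L->A->refl->F->L'->E->R'->B->plug->H
Char 4 ('A'): step: R->6, L=7; A->plug->A->R->D->L->C->refl->G->L'->G->R'->G->plug->D
Char 5 ('A'): step: R->7, L=7; A->plug->A->R->H->L->B->refl->D->L'->A->R'->B->plug->H
Char 6 ('E'): step: R->0, L->0 (L advanced); E->plug->E->R->E->L->H->refl->E->L'->D->R'->D->plug->G
Char 7 ('H'): step: R->1, L=0; H->plug->B->R->E->L->H->refl->E->L'->D->R'->D->plug->G
Char 8 ('C'): step: R->2, L=0; C->plug->C->R->C->L->B->refl->D->L'->B->R'->B->plug->H
Char 9 ('H'): step: R->3, L=0; H->plug->B->R->B->L->D->refl->B->L'->C->R'->H->plug->B
Char 10 ('C'): step: R->4, L=0; C->plug->C->R->F->L->F->refl->A->L'->G->R'->B->plug->H

Answer: AGHDHGGHBH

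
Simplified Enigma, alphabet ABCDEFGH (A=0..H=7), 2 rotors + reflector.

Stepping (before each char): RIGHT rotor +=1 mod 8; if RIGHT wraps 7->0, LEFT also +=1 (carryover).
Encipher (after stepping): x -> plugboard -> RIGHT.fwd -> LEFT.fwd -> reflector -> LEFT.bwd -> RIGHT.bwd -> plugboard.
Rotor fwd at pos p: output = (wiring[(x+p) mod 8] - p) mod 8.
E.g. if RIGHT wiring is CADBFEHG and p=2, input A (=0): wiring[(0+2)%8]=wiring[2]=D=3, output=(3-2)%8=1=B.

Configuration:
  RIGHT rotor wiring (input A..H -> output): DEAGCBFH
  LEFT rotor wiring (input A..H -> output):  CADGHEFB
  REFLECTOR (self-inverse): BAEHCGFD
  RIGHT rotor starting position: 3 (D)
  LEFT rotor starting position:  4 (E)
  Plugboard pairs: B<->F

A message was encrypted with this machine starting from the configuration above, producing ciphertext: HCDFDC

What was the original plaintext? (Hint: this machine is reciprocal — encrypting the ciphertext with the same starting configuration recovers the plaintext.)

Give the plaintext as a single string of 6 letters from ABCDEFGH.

Answer: CGBBBA

Derivation:
Char 1 ('H'): step: R->4, L=4; H->plug->H->R->C->L->B->refl->A->L'->B->R'->C->plug->C
Char 2 ('C'): step: R->5, L=4; C->plug->C->R->C->L->B->refl->A->L'->B->R'->G->plug->G
Char 3 ('D'): step: R->6, L=4; D->plug->D->R->G->L->H->refl->D->L'->A->R'->F->plug->B
Char 4 ('F'): step: R->7, L=4; F->plug->B->R->E->L->G->refl->F->L'->D->R'->F->plug->B
Char 5 ('D'): step: R->0, L->5 (L advanced); D->plug->D->R->G->L->B->refl->A->L'->B->R'->F->plug->B
Char 6 ('C'): step: R->1, L=5; C->plug->C->R->F->L->G->refl->F->L'->D->R'->A->plug->A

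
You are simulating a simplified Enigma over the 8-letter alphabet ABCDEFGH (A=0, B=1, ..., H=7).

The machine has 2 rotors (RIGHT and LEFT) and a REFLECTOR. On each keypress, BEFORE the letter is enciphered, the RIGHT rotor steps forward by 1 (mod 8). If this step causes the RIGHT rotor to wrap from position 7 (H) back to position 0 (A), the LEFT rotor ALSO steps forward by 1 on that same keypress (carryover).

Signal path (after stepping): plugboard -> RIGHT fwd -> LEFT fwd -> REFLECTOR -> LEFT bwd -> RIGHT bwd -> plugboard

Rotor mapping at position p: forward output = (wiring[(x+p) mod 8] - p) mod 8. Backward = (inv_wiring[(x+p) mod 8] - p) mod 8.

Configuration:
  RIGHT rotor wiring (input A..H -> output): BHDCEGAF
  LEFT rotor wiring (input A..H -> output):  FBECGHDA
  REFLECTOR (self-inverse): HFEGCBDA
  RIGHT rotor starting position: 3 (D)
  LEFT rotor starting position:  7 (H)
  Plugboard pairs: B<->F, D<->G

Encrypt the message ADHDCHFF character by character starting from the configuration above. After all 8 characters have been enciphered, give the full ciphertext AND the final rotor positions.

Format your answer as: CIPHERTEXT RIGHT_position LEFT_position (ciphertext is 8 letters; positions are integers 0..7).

Char 1 ('A'): step: R->4, L=7; A->plug->A->R->A->L->B->refl->F->L'->D->R'->F->plug->B
Char 2 ('D'): step: R->5, L=7; D->plug->G->R->F->L->H->refl->A->L'->G->R'->F->plug->B
Char 3 ('H'): step: R->6, L=7; H->plug->H->R->A->L->B->refl->F->L'->D->R'->C->plug->C
Char 4 ('D'): step: R->7, L=7; D->plug->G->R->H->L->E->refl->C->L'->C->R'->B->plug->F
Char 5 ('C'): step: R->0, L->0 (L advanced); C->plug->C->R->D->L->C->refl->E->L'->C->R'->D->plug->G
Char 6 ('H'): step: R->1, L=0; H->plug->H->R->A->L->F->refl->B->L'->B->R'->C->plug->C
Char 7 ('F'): step: R->2, L=0; F->plug->B->R->A->L->F->refl->B->L'->B->R'->A->plug->A
Char 8 ('F'): step: R->3, L=0; F->plug->B->R->B->L->B->refl->F->L'->A->R'->H->plug->H
Final: ciphertext=BBCFGCAH, RIGHT=3, LEFT=0

Answer: BBCFGCAH 3 0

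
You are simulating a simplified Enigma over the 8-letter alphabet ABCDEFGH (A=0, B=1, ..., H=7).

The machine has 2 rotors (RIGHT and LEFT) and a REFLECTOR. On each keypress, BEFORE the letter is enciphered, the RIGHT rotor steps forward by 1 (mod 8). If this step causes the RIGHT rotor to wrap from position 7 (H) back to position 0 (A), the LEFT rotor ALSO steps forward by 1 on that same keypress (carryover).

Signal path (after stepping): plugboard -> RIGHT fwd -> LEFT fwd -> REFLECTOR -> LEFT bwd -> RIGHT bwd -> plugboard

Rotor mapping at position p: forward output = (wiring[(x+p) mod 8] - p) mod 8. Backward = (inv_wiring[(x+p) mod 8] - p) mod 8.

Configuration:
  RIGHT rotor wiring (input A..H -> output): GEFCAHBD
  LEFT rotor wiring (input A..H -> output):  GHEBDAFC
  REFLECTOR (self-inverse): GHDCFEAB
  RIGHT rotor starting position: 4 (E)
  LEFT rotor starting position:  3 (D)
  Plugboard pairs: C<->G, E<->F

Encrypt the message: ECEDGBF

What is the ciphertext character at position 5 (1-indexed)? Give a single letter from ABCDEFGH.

Char 1 ('E'): step: R->5, L=3; E->plug->F->R->A->L->G->refl->A->L'->B->R'->D->plug->D
Char 2 ('C'): step: R->6, L=3; C->plug->G->R->C->L->F->refl->E->L'->G->R'->D->plug->D
Char 3 ('E'): step: R->7, L=3; E->plug->F->R->B->L->A->refl->G->L'->A->R'->G->plug->C
Char 4 ('D'): step: R->0, L->4 (L advanced); D->plug->D->R->C->L->B->refl->H->L'->A->R'->E->plug->F
Char 5 ('G'): step: R->1, L=4; G->plug->C->R->B->L->E->refl->F->L'->H->R'->D->plug->D

D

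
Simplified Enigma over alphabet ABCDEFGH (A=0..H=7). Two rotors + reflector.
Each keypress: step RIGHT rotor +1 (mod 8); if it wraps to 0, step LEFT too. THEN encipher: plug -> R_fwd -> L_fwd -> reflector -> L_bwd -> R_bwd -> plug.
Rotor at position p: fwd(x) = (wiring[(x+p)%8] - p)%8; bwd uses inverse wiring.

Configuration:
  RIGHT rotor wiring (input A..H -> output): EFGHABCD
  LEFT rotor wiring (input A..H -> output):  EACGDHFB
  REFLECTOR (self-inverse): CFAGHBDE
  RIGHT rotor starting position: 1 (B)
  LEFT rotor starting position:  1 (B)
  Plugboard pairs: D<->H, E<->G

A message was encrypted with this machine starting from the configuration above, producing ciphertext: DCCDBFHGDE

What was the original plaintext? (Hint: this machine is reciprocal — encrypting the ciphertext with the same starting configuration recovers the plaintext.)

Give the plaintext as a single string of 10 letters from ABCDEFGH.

Char 1 ('D'): step: R->2, L=1; D->plug->H->R->D->L->C->refl->A->L'->G->R'->C->plug->C
Char 2 ('C'): step: R->3, L=1; C->plug->C->R->G->L->A->refl->C->L'->D->R'->H->plug->D
Char 3 ('C'): step: R->4, L=1; C->plug->C->R->G->L->A->refl->C->L'->D->R'->H->plug->D
Char 4 ('D'): step: R->5, L=1; D->plug->H->R->D->L->C->refl->A->L'->G->R'->C->plug->C
Char 5 ('B'): step: R->6, L=1; B->plug->B->R->F->L->E->refl->H->L'->A->R'->E->plug->G
Char 6 ('F'): step: R->7, L=1; F->plug->F->R->B->L->B->refl->F->L'->C->R'->G->plug->E
Char 7 ('H'): step: R->0, L->2 (L advanced); H->plug->D->R->H->L->G->refl->D->L'->E->R'->A->plug->A
Char 8 ('G'): step: R->1, L=2; G->plug->E->R->A->L->A->refl->C->L'->G->R'->C->plug->C
Char 9 ('D'): step: R->2, L=2; D->plug->H->R->D->L->F->refl->B->L'->C->R'->G->plug->E
Char 10 ('E'): step: R->3, L=2; E->plug->G->R->C->L->B->refl->F->L'->D->R'->H->plug->D

Answer: CDDCGEACED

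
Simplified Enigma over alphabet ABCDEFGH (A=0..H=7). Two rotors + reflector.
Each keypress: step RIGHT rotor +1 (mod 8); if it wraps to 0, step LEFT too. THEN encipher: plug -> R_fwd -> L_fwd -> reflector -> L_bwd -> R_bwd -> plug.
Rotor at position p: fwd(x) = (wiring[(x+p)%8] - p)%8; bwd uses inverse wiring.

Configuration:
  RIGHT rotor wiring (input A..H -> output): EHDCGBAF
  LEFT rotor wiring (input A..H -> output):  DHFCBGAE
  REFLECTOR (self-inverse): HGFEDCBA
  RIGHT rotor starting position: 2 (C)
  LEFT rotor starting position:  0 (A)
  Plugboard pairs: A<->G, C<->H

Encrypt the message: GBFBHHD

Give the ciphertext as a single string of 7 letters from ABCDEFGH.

Answer: CHCAFCC

Derivation:
Char 1 ('G'): step: R->3, L=0; G->plug->A->R->H->L->E->refl->D->L'->A->R'->H->plug->C
Char 2 ('B'): step: R->4, L=0; B->plug->B->R->F->L->G->refl->B->L'->E->R'->C->plug->H
Char 3 ('F'): step: R->5, L=0; F->plug->F->R->G->L->A->refl->H->L'->B->R'->H->plug->C
Char 4 ('B'): step: R->6, L=0; B->plug->B->R->H->L->E->refl->D->L'->A->R'->G->plug->A
Char 5 ('H'): step: R->7, L=0; H->plug->C->R->A->L->D->refl->E->L'->H->R'->F->plug->F
Char 6 ('H'): step: R->0, L->1 (L advanced); H->plug->C->R->D->L->A->refl->H->L'->F->R'->H->plug->C
Char 7 ('D'): step: R->1, L=1; D->plug->D->R->F->L->H->refl->A->L'->D->R'->H->plug->C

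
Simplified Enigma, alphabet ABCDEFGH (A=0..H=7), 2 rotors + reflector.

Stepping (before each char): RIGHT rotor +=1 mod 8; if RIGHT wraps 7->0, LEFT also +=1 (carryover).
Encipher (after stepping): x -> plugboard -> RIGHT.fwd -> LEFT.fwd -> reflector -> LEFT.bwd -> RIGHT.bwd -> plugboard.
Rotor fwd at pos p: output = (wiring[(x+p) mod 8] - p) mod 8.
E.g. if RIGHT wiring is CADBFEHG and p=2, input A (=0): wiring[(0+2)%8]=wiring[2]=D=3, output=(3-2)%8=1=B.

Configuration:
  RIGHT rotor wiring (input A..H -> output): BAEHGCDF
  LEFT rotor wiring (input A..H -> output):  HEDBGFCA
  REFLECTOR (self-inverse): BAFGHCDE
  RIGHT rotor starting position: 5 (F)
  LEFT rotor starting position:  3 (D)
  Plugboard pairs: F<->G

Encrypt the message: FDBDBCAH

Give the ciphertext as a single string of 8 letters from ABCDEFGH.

Answer: GFDEEDGA

Derivation:
Char 1 ('F'): step: R->6, L=3; F->plug->G->R->A->L->G->refl->D->L'->B->R'->F->plug->G
Char 2 ('D'): step: R->7, L=3; D->plug->D->R->F->L->E->refl->H->L'->D->R'->G->plug->F
Char 3 ('B'): step: R->0, L->4 (L advanced); B->plug->B->R->A->L->C->refl->F->L'->H->R'->D->plug->D
Char 4 ('D'): step: R->1, L=4; D->plug->D->R->F->L->A->refl->B->L'->B->R'->E->plug->E
Char 5 ('B'): step: R->2, L=4; B->plug->B->R->F->L->A->refl->B->L'->B->R'->E->plug->E
Char 6 ('C'): step: R->3, L=4; C->plug->C->R->H->L->F->refl->C->L'->A->R'->D->plug->D
Char 7 ('A'): step: R->4, L=4; A->plug->A->R->C->L->G->refl->D->L'->E->R'->F->plug->G
Char 8 ('H'): step: R->5, L=4; H->plug->H->R->B->L->B->refl->A->L'->F->R'->A->plug->A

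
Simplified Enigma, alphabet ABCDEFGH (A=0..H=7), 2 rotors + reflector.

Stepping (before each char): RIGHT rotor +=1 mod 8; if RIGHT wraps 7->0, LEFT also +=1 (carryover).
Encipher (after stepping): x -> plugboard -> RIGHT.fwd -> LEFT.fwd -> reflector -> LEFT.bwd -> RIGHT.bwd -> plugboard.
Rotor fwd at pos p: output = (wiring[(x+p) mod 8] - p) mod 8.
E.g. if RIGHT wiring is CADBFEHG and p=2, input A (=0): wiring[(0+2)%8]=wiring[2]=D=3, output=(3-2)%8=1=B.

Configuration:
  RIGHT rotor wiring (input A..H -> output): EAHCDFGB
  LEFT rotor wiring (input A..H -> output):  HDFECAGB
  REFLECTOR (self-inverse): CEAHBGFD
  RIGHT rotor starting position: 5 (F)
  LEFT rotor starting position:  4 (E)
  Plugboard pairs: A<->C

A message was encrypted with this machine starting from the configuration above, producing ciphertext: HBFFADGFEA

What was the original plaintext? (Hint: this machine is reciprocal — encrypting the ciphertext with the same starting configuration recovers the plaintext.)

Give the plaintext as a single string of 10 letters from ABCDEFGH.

Answer: DFEHGGDBDC

Derivation:
Char 1 ('H'): step: R->6, L=4; H->plug->H->R->H->L->A->refl->C->L'->C->R'->D->plug->D
Char 2 ('B'): step: R->7, L=4; B->plug->B->R->F->L->H->refl->D->L'->E->R'->F->plug->F
Char 3 ('F'): step: R->0, L->5 (L advanced); F->plug->F->R->F->L->A->refl->C->L'->D->R'->E->plug->E
Char 4 ('F'): step: R->1, L=5; F->plug->F->R->F->L->A->refl->C->L'->D->R'->H->plug->H
Char 5 ('A'): step: R->2, L=5; A->plug->C->R->B->L->B->refl->E->L'->C->R'->G->plug->G
Char 6 ('D'): step: R->3, L=5; D->plug->D->R->D->L->C->refl->A->L'->F->R'->G->plug->G
Char 7 ('G'): step: R->4, L=5; G->plug->G->R->D->L->C->refl->A->L'->F->R'->D->plug->D
Char 8 ('F'): step: R->5, L=5; F->plug->F->R->C->L->E->refl->B->L'->B->R'->B->plug->B
Char 9 ('E'): step: R->6, L=5; E->plug->E->R->B->L->B->refl->E->L'->C->R'->D->plug->D
Char 10 ('A'): step: R->7, L=5; A->plug->C->R->B->L->B->refl->E->L'->C->R'->A->plug->C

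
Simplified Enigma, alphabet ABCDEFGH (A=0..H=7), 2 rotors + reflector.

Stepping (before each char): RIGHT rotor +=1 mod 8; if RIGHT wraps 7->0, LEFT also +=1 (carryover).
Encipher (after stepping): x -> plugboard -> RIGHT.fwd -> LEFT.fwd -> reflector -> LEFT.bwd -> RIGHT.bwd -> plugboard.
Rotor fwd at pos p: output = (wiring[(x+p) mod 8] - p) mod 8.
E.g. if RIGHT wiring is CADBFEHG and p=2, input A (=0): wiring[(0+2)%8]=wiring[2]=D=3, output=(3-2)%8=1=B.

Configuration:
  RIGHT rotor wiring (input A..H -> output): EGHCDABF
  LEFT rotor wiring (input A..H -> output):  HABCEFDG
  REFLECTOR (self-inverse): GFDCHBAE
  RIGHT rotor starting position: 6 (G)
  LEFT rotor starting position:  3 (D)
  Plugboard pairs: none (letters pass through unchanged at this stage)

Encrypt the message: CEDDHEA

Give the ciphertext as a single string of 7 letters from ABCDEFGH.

Char 1 ('C'): step: R->7, L=3; C->plug->C->R->H->L->G->refl->A->L'->D->R'->E->plug->E
Char 2 ('E'): step: R->0, L->4 (L advanced); E->plug->E->R->D->L->C->refl->D->L'->E->R'->A->plug->A
Char 3 ('D'): step: R->1, L=4; D->plug->D->R->C->L->H->refl->E->L'->F->R'->A->plug->A
Char 4 ('D'): step: R->2, L=4; D->plug->D->R->G->L->F->refl->B->L'->B->R'->C->plug->C
Char 5 ('H'): step: R->3, L=4; H->plug->H->R->E->L->D->refl->C->L'->D->R'->G->plug->G
Char 6 ('E'): step: R->4, L=4; E->plug->E->R->A->L->A->refl->G->L'->H->R'->A->plug->A
Char 7 ('A'): step: R->5, L=4; A->plug->A->R->D->L->C->refl->D->L'->E->R'->B->plug->B

Answer: EAACGAB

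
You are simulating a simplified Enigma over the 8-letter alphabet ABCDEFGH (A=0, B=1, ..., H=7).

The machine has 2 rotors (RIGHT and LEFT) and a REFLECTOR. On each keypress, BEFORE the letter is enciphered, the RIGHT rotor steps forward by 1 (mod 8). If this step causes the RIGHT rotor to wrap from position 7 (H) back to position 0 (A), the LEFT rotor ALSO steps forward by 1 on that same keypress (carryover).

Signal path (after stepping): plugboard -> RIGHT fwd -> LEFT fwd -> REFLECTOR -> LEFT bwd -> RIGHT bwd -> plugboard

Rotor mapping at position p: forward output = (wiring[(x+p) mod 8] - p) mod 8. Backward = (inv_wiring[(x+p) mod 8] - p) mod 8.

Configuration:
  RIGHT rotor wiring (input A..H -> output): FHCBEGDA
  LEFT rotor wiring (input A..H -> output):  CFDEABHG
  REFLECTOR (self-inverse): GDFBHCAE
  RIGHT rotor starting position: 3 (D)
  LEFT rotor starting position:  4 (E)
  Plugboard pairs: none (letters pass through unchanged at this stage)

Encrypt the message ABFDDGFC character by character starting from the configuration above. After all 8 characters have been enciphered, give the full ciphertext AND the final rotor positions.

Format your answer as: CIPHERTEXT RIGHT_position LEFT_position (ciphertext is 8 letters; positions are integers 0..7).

Answer: GDDAGFAB 3 5

Derivation:
Char 1 ('A'): step: R->4, L=4; A->plug->A->R->A->L->E->refl->H->L'->G->R'->G->plug->G
Char 2 ('B'): step: R->5, L=4; B->plug->B->R->G->L->H->refl->E->L'->A->R'->D->plug->D
Char 3 ('F'): step: R->6, L=4; F->plug->F->R->D->L->C->refl->F->L'->B->R'->D->plug->D
Char 4 ('D'): step: R->7, L=4; D->plug->D->R->D->L->C->refl->F->L'->B->R'->A->plug->A
Char 5 ('D'): step: R->0, L->5 (L advanced); D->plug->D->R->B->L->C->refl->F->L'->D->R'->G->plug->G
Char 6 ('G'): step: R->1, L=5; G->plug->G->R->H->L->D->refl->B->L'->C->R'->F->plug->F
Char 7 ('F'): step: R->2, L=5; F->plug->F->R->G->L->H->refl->E->L'->A->R'->A->plug->A
Char 8 ('C'): step: R->3, L=5; C->plug->C->R->D->L->F->refl->C->L'->B->R'->B->plug->B
Final: ciphertext=GDDAGFAB, RIGHT=3, LEFT=5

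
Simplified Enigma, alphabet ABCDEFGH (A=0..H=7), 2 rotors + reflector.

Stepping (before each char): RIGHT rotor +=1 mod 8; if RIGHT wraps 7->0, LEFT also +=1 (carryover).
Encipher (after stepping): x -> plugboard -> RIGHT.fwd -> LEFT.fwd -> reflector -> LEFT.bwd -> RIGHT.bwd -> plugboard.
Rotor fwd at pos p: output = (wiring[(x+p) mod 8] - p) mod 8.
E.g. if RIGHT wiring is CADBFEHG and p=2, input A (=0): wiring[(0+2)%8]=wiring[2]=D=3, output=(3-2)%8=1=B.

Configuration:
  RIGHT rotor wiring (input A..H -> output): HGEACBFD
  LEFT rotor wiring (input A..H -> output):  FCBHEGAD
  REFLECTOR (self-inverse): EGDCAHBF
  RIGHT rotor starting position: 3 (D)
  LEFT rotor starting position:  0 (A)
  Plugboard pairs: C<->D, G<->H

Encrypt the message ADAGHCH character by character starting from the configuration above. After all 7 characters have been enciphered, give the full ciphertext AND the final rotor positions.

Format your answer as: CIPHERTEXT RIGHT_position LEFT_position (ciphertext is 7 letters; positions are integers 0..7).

Answer: GADADDG 2 1

Derivation:
Char 1 ('A'): step: R->4, L=0; A->plug->A->R->G->L->A->refl->E->L'->E->R'->H->plug->G
Char 2 ('D'): step: R->5, L=0; D->plug->C->R->G->L->A->refl->E->L'->E->R'->A->plug->A
Char 3 ('A'): step: R->6, L=0; A->plug->A->R->H->L->D->refl->C->L'->B->R'->C->plug->D
Char 4 ('G'): step: R->7, L=0; G->plug->H->R->G->L->A->refl->E->L'->E->R'->A->plug->A
Char 5 ('H'): step: R->0, L->1 (L advanced); H->plug->G->R->F->L->H->refl->F->L'->E->R'->C->plug->D
Char 6 ('C'): step: R->1, L=1; C->plug->D->R->B->L->A->refl->E->L'->H->R'->C->plug->D
Char 7 ('H'): step: R->2, L=1; H->plug->G->R->F->L->H->refl->F->L'->E->R'->H->plug->G
Final: ciphertext=GADADDG, RIGHT=2, LEFT=1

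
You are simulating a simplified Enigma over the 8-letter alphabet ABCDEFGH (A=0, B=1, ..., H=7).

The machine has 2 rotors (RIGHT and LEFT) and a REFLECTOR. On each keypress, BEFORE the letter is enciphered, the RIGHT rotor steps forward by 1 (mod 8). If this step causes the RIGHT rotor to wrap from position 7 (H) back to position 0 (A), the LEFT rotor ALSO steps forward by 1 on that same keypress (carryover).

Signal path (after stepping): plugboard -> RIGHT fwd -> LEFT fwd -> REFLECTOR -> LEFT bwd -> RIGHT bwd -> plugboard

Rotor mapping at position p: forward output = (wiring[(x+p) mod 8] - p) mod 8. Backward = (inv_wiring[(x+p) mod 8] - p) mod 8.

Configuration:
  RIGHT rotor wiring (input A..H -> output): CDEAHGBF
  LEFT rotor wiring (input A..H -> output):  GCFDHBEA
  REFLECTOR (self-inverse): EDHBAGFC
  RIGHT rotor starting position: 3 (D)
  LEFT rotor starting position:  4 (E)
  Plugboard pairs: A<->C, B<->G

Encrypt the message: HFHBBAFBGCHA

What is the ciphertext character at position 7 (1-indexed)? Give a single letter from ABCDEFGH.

Char 1 ('H'): step: R->4, L=4; H->plug->H->R->E->L->C->refl->H->L'->H->R'->F->plug->F
Char 2 ('F'): step: R->5, L=4; F->plug->F->R->H->L->H->refl->C->L'->E->R'->B->plug->G
Char 3 ('H'): step: R->6, L=4; H->plug->H->R->A->L->D->refl->B->L'->G->R'->E->plug->E
Char 4 ('B'): step: R->7, L=4; B->plug->G->R->H->L->H->refl->C->L'->E->R'->C->plug->A
Char 5 ('B'): step: R->0, L->5 (L advanced); B->plug->G->R->B->L->H->refl->C->L'->H->R'->E->plug->E
Char 6 ('A'): step: R->1, L=5; A->plug->C->R->H->L->C->refl->H->L'->B->R'->H->plug->H
Char 7 ('F'): step: R->2, L=5; F->plug->F->R->D->L->B->refl->D->L'->C->R'->A->plug->C

C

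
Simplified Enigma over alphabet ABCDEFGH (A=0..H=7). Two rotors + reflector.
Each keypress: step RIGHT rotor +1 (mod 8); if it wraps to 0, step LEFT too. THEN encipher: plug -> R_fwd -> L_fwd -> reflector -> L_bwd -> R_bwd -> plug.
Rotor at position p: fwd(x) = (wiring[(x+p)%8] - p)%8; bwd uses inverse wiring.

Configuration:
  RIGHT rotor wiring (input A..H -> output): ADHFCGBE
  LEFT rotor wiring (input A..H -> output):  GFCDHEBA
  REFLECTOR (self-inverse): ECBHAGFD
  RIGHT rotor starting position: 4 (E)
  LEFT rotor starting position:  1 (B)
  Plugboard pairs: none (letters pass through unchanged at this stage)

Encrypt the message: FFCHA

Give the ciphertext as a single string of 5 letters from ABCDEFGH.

Char 1 ('F'): step: R->5, L=1; F->plug->F->R->C->L->C->refl->B->L'->B->R'->A->plug->A
Char 2 ('F'): step: R->6, L=1; F->plug->F->R->H->L->F->refl->G->L'->D->R'->A->plug->A
Char 3 ('C'): step: R->7, L=1; C->plug->C->R->E->L->D->refl->H->L'->G->R'->E->plug->E
Char 4 ('H'): step: R->0, L->2 (L advanced); H->plug->H->R->E->L->H->refl->D->L'->H->R'->C->plug->C
Char 5 ('A'): step: R->1, L=2; A->plug->A->R->C->L->F->refl->G->L'->F->R'->E->plug->E

Answer: AAECE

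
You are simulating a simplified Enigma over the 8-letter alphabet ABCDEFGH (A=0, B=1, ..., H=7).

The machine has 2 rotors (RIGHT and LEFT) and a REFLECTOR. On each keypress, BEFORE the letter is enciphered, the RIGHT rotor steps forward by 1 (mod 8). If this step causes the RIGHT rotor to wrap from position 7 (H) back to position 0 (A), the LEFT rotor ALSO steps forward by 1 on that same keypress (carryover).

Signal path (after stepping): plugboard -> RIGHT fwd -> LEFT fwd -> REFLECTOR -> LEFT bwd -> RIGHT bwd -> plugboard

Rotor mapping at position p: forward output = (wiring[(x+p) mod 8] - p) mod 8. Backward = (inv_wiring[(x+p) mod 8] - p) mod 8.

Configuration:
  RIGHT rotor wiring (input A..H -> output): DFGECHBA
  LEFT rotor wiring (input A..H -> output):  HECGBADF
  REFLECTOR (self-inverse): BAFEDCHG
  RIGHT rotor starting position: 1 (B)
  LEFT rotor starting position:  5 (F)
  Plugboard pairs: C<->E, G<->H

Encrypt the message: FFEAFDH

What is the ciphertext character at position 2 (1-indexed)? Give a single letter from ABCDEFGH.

Char 1 ('F'): step: R->2, L=5; F->plug->F->R->G->L->B->refl->A->L'->C->R'->B->plug->B
Char 2 ('F'): step: R->3, L=5; F->plug->F->R->A->L->D->refl->E->L'->H->R'->B->plug->B

B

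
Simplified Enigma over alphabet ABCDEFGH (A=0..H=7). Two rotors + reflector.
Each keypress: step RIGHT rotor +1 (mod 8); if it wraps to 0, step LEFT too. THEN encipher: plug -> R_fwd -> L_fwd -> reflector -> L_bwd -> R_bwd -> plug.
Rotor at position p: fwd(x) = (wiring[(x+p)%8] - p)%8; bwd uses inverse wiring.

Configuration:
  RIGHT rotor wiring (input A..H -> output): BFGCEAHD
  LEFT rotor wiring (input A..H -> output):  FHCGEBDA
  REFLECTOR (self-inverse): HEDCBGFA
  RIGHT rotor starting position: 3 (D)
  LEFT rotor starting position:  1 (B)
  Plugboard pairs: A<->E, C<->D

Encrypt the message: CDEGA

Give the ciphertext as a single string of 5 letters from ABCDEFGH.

Char 1 ('C'): step: R->4, L=1; C->plug->D->R->H->L->E->refl->B->L'->B->R'->F->plug->F
Char 2 ('D'): step: R->5, L=1; D->plug->C->R->G->L->H->refl->A->L'->E->R'->D->plug->C
Char 3 ('E'): step: R->6, L=1; E->plug->A->R->B->L->B->refl->E->L'->H->R'->D->plug->C
Char 4 ('G'): step: R->7, L=1; G->plug->G->R->B->L->B->refl->E->L'->H->R'->D->plug->C
Char 5 ('A'): step: R->0, L->2 (L advanced); A->plug->E->R->E->L->B->refl->E->L'->B->R'->A->plug->E

Answer: FCCCE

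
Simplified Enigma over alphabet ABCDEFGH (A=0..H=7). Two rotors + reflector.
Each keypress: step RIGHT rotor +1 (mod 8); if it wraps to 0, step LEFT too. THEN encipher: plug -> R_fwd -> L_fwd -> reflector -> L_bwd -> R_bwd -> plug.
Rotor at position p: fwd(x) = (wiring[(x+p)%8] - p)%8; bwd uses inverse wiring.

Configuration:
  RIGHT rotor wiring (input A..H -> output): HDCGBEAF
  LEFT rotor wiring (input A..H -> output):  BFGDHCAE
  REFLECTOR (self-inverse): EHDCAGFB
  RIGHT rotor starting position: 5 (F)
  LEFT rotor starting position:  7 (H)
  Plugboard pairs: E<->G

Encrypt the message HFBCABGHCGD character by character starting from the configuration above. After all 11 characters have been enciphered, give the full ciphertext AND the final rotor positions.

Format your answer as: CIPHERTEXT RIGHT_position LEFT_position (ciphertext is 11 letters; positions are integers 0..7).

Char 1 ('H'): step: R->6, L=7; H->plug->H->R->G->L->D->refl->C->L'->B->R'->C->plug->C
Char 2 ('F'): step: R->7, L=7; F->plug->F->R->C->L->G->refl->F->L'->A->R'->B->plug->B
Char 3 ('B'): step: R->0, L->0 (L advanced); B->plug->B->R->D->L->D->refl->C->L'->F->R'->H->plug->H
Char 4 ('C'): step: R->1, L=0; C->plug->C->R->F->L->C->refl->D->L'->D->R'->E->plug->G
Char 5 ('A'): step: R->2, L=0; A->plug->A->R->A->L->B->refl->H->L'->E->R'->B->plug->B
Char 6 ('B'): step: R->3, L=0; B->plug->B->R->G->L->A->refl->E->L'->H->R'->H->plug->H
Char 7 ('G'): step: R->4, L=0; G->plug->E->R->D->L->D->refl->C->L'->F->R'->A->plug->A
Char 8 ('H'): step: R->5, L=0; H->plug->H->R->E->L->H->refl->B->L'->A->R'->C->plug->C
Char 9 ('C'): step: R->6, L=0; C->plug->C->R->B->L->F->refl->G->L'->C->R'->A->plug->A
Char 10 ('G'): step: R->7, L=0; G->plug->E->R->H->L->E->refl->A->L'->G->R'->A->plug->A
Char 11 ('D'): step: R->0, L->1 (L advanced); D->plug->D->R->G->L->D->refl->C->L'->C->R'->C->plug->C
Final: ciphertext=CBHGBHACAAC, RIGHT=0, LEFT=1

Answer: CBHGBHACAAC 0 1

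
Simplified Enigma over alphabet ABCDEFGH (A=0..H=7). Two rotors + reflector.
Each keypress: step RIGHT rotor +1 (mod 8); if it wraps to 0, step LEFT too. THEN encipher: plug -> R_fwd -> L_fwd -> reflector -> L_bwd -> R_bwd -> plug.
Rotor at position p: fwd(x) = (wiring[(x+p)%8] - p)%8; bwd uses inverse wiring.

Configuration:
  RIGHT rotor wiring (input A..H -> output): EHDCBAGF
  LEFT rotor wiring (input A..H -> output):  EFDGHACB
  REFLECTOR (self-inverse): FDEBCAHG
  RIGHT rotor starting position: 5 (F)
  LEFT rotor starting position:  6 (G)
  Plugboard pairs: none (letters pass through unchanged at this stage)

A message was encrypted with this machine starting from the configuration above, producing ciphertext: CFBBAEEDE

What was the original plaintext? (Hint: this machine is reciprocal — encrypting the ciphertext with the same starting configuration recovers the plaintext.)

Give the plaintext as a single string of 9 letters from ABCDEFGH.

Char 1 ('C'): step: R->6, L=6; C->plug->C->R->G->L->B->refl->D->L'->B->R'->D->plug->D
Char 2 ('F'): step: R->7, L=6; F->plug->F->R->C->L->G->refl->H->L'->D->R'->E->plug->E
Char 3 ('B'): step: R->0, L->7 (L advanced); B->plug->B->R->H->L->D->refl->B->L'->G->R'->G->plug->G
Char 4 ('B'): step: R->1, L=7; B->plug->B->R->C->L->G->refl->H->L'->E->R'->G->plug->G
Char 5 ('A'): step: R->2, L=7; A->plug->A->R->B->L->F->refl->A->L'->F->R'->H->plug->H
Char 6 ('E'): step: R->3, L=7; E->plug->E->R->C->L->G->refl->H->L'->E->R'->G->plug->G
Char 7 ('E'): step: R->4, L=7; E->plug->E->R->A->L->C->refl->E->L'->D->R'->F->plug->F
Char 8 ('D'): step: R->5, L=7; D->plug->D->R->H->L->D->refl->B->L'->G->R'->F->plug->F
Char 9 ('E'): step: R->6, L=7; E->plug->E->R->F->L->A->refl->F->L'->B->R'->D->plug->D

Answer: DEGGHGFFD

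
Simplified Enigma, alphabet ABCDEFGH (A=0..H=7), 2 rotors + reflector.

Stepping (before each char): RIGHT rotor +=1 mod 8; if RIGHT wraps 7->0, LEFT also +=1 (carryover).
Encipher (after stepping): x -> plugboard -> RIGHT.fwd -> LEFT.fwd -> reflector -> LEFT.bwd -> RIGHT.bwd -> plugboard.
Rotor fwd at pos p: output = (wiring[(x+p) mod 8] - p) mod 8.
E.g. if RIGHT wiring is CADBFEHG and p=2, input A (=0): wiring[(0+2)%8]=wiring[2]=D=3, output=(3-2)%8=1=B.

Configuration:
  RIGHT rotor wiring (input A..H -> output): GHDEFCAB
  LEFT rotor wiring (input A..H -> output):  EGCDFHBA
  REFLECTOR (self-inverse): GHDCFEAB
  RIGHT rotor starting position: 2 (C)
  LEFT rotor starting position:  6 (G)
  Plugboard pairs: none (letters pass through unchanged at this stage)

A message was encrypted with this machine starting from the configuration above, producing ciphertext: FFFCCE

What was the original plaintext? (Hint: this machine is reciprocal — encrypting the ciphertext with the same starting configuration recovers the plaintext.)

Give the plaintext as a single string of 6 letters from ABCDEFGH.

Answer: BEGDHA

Derivation:
Char 1 ('F'): step: R->3, L=6; F->plug->F->R->D->L->A->refl->G->L'->C->R'->B->plug->B
Char 2 ('F'): step: R->4, L=6; F->plug->F->R->D->L->A->refl->G->L'->C->R'->E->plug->E
Char 3 ('F'): step: R->5, L=6; F->plug->F->R->G->L->H->refl->B->L'->H->R'->G->plug->G
Char 4 ('C'): step: R->6, L=6; C->plug->C->R->A->L->D->refl->C->L'->B->R'->D->plug->D
Char 5 ('C'): step: R->7, L=6; C->plug->C->R->A->L->D->refl->C->L'->B->R'->H->plug->H
Char 6 ('E'): step: R->0, L->7 (L advanced); E->plug->E->R->F->L->G->refl->A->L'->G->R'->A->plug->A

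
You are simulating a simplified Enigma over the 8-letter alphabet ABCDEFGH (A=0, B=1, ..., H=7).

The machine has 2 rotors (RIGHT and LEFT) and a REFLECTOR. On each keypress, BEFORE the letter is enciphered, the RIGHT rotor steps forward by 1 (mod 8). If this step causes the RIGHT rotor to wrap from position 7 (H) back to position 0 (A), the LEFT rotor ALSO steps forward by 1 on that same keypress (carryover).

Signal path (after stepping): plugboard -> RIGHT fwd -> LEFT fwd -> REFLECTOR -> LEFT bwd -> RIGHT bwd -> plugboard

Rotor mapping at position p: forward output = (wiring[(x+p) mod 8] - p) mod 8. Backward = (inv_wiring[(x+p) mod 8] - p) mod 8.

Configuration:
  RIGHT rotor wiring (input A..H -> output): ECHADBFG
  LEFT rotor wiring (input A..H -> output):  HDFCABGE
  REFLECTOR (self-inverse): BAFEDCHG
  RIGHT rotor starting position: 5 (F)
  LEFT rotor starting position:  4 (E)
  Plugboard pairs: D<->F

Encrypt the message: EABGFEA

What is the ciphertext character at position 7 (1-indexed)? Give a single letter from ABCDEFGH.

Char 1 ('E'): step: R->6, L=4; E->plug->E->R->B->L->F->refl->C->L'->C->R'->F->plug->D
Char 2 ('A'): step: R->7, L=4; A->plug->A->R->H->L->G->refl->H->L'->F->R'->B->plug->B
Char 3 ('B'): step: R->0, L->5 (L advanced); B->plug->B->R->C->L->H->refl->G->L'->E->R'->A->plug->A
Char 4 ('G'): step: R->1, L=5; G->plug->G->R->F->L->A->refl->B->L'->B->R'->A->plug->A
Char 5 ('F'): step: R->2, L=5; F->plug->D->R->H->L->D->refl->E->L'->A->R'->H->plug->H
Char 6 ('E'): step: R->3, L=5; E->plug->E->R->D->L->C->refl->F->L'->G->R'->C->plug->C
Char 7 ('A'): step: R->4, L=5; A->plug->A->R->H->L->D->refl->E->L'->A->R'->E->plug->E

E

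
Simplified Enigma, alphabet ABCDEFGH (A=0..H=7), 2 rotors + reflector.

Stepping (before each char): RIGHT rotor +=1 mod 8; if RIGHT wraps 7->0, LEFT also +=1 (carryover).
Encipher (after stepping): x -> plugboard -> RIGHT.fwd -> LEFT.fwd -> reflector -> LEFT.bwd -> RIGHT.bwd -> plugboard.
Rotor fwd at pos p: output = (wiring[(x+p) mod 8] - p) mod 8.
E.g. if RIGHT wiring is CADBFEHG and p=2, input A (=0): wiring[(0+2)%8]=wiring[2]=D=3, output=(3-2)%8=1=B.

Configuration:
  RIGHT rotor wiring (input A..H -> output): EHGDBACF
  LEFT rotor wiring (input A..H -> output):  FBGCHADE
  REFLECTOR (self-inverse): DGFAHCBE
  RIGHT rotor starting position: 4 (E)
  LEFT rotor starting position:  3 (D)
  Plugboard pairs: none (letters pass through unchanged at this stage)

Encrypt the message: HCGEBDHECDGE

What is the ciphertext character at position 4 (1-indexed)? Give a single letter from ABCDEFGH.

Char 1 ('H'): step: R->5, L=3; H->plug->H->R->E->L->B->refl->G->L'->G->R'->G->plug->G
Char 2 ('C'): step: R->6, L=3; C->plug->C->R->G->L->G->refl->B->L'->E->R'->A->plug->A
Char 3 ('G'): step: R->7, L=3; G->plug->G->R->B->L->E->refl->H->L'->A->R'->C->plug->C
Char 4 ('E'): step: R->0, L->4 (L advanced); E->plug->E->R->B->L->E->refl->H->L'->C->R'->G->plug->G

G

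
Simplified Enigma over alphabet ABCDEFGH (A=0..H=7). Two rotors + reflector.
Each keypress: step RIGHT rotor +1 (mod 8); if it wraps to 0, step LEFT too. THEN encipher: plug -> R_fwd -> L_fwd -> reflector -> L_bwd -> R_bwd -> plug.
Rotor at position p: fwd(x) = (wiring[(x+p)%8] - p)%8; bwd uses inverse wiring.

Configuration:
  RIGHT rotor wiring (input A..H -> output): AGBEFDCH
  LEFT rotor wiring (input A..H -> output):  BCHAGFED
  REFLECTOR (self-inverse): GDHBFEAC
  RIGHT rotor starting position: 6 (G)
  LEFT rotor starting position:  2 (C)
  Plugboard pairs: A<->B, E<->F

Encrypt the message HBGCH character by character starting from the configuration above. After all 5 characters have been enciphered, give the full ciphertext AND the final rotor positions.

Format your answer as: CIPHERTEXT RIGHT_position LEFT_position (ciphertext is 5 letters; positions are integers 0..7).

Char 1 ('H'): step: R->7, L=2; H->plug->H->R->D->L->D->refl->B->L'->F->R'->E->plug->F
Char 2 ('B'): step: R->0, L->3 (L advanced); B->plug->A->R->A->L->F->refl->E->L'->H->R'->H->plug->H
Char 3 ('G'): step: R->1, L=3; G->plug->G->R->G->L->H->refl->C->L'->C->R'->E->plug->F
Char 4 ('C'): step: R->2, L=3; C->plug->C->R->D->L->B->refl->D->L'->B->R'->D->plug->D
Char 5 ('H'): step: R->3, L=3; H->plug->H->R->G->L->H->refl->C->L'->C->R'->B->plug->A
Final: ciphertext=FHFDA, RIGHT=3, LEFT=3

Answer: FHFDA 3 3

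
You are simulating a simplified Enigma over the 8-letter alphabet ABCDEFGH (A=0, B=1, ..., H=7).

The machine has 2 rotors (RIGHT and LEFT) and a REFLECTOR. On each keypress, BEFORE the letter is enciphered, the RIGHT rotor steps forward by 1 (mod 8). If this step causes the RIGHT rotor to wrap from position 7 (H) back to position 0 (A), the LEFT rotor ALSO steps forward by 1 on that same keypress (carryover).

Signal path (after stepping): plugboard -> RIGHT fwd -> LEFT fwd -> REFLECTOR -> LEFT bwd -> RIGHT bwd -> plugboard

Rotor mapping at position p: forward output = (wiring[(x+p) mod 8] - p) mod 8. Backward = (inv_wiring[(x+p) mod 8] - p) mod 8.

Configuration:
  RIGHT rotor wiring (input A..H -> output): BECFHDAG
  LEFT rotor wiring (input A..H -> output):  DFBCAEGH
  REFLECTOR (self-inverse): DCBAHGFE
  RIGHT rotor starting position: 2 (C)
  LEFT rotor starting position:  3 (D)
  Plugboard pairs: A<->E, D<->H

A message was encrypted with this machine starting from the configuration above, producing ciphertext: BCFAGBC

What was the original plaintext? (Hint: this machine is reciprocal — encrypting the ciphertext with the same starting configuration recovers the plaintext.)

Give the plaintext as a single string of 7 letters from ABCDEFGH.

Answer: CFBBFGD

Derivation:
Char 1 ('B'): step: R->3, L=3; B->plug->B->R->E->L->E->refl->H->L'->A->R'->C->plug->C
Char 2 ('C'): step: R->4, L=3; C->plug->C->R->E->L->E->refl->H->L'->A->R'->F->plug->F
Char 3 ('F'): step: R->5, L=3; F->plug->F->R->F->L->A->refl->D->L'->D->R'->B->plug->B
Char 4 ('A'): step: R->6, L=3; A->plug->E->R->E->L->E->refl->H->L'->A->R'->B->plug->B
Char 5 ('G'): step: R->7, L=3; G->plug->G->R->E->L->E->refl->H->L'->A->R'->F->plug->F
Char 6 ('B'): step: R->0, L->4 (L advanced); B->plug->B->R->E->L->H->refl->E->L'->A->R'->G->plug->G
Char 7 ('C'): step: R->1, L=4; C->plug->C->R->E->L->H->refl->E->L'->A->R'->H->plug->D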